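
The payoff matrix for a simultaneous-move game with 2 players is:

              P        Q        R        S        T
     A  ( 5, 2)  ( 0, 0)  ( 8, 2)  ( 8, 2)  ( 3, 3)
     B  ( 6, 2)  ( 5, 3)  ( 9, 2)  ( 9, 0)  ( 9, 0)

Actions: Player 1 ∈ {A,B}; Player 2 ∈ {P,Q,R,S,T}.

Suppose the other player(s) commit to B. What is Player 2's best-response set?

BR_2 = {Q}

u_2(P vs B) = 2
u_2(Q vs B) = 3
u_2(R vs B) = 2
u_2(S vs B) = 0
u_2(T vs B) = 0
max payoff 3 at {Q}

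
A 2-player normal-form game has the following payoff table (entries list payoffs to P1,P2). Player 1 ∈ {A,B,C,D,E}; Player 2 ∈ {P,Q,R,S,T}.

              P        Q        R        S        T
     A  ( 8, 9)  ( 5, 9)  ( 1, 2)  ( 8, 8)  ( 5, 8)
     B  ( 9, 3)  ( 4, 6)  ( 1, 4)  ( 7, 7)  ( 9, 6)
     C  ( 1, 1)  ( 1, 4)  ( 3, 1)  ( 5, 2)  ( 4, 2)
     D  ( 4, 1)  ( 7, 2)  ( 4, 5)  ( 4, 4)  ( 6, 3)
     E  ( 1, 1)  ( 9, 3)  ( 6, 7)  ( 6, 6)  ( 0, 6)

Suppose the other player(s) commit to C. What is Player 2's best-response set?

P2 best: {Q}

u_2(P vs C) = 1
u_2(Q vs C) = 4
u_2(R vs C) = 1
u_2(S vs C) = 2
u_2(T vs C) = 2
max payoff 4 at {Q}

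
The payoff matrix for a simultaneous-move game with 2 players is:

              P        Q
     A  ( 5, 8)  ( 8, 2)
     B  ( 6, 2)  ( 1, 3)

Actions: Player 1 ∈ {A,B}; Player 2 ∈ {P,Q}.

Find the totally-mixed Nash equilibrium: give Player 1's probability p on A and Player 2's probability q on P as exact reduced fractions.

P1 indiff ⇒ q·5+(1-q)·8 = q·6+(1-q)·1 ⇒ q(-1) = (1-q)(-7) ⇒ q = 7/8
P2 indiff ⇒ p·8+(1-p)·2 = p·2+(1-p)·3 ⇒ p(6) = (1-p)(1) ⇒ p = 1/7

P1 mixes 1/7 on A; P2 mixes 7/8 on P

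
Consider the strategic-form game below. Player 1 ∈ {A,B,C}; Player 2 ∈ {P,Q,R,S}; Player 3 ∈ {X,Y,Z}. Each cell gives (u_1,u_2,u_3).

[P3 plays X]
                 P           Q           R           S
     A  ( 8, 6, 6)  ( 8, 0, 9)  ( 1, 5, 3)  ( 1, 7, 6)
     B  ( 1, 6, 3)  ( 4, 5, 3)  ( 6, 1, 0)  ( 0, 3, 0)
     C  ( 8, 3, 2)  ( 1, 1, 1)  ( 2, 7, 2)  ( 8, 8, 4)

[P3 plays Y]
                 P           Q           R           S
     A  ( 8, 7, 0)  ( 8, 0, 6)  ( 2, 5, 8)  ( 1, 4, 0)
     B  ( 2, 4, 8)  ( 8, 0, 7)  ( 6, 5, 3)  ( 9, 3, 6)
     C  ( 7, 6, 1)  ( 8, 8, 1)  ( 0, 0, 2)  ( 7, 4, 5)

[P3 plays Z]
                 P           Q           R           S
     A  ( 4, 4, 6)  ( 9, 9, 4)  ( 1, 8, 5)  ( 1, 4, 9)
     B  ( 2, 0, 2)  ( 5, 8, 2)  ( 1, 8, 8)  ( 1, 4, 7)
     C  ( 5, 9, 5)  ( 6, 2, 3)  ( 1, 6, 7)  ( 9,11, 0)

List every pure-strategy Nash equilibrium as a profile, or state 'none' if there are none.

(A,P,X): not NE [P2→S gives 7>6]
(A,P,Y): not NE [P3→Z gives 6>0]
(A,P,Z): not NE [P1→C gives 5>4; P2→Q gives 9>4]
(A,Q,X): not NE [P2→S gives 7>0]
(A,Q,Y): not NE [P2→P gives 7>0; P3→X gives 9>6]
(A,Q,Z): not NE [P3→X gives 9>4]
(A,R,X): not NE [P1→B gives 6>1; P2→S gives 7>5; P3→Y gives 8>3]
(A,R,Y): not NE [P1→B gives 6>2; P2→P gives 7>5]
(A,R,Z): not NE [P2→Q gives 9>8; P3→Y gives 8>5]
(A,S,X): not NE [P1→C gives 8>1; P3→Z gives 9>6]
(A,S,Y): not NE [P1→B gives 9>1; P2→P gives 7>4; P3→Z gives 9>0]
(A,S,Z): not NE [P1→C gives 9>1; P2→Q gives 9>4]
(B,P,X): not NE [P1→C gives 8>1; P3→Y gives 8>3]
(B,P,Y): not NE [P1→A gives 8>2; P2→R gives 5>4]
(B,P,Z): not NE [P1→C gives 5>2; P2→R gives 8>0; P3→Y gives 8>2]
(B,Q,X): not NE [P1→A gives 8>4; P2→P gives 6>5; P3→Y gives 7>3]
(B,Q,Y): not NE [P2→R gives 5>0]
(B,Q,Z): not NE [P1→A gives 9>5; P3→Y gives 7>2]
(B,R,X): not NE [P2→P gives 6>1; P3→Z gives 8>0]
(B,R,Y): not NE [P3→Z gives 8>3]
(B,R,Z): NE
(B,S,X): not NE [P1→C gives 8>0; P2→P gives 6>3; P3→Z gives 7>0]
(B,S,Y): not NE [P2→R gives 5>3; P3→Z gives 7>6]
(B,S,Z): not NE [P1→C gives 9>1; P2→R gives 8>4]
(C,P,X): not NE [P2→S gives 8>3; P3→Z gives 5>2]
(C,P,Y): not NE [P1→A gives 8>7; P2→Q gives 8>6; P3→Z gives 5>1]
(C,P,Z): not NE [P2→S gives 11>9]
(C,Q,X): not NE [P1→A gives 8>1; P2→S gives 8>1; P3→Z gives 3>1]
(C,Q,Y): not NE [P3→Z gives 3>1]
(C,Q,Z): not NE [P1→A gives 9>6; P2→S gives 11>2]
(C,R,X): not NE [P1→B gives 6>2; P2→S gives 8>7; P3→Z gives 7>2]
(C,R,Y): not NE [P1→B gives 6>0; P2→Q gives 8>0; P3→Z gives 7>2]
(C,R,Z): not NE [P2→S gives 11>6]
(C,S,X): not NE [P3→Y gives 5>4]
(C,S,Y): not NE [P1→B gives 9>7; P2→Q gives 8>4]
(C,S,Z): not NE [P3→Y gives 5>0]

PSNE = {(B,R,Z)}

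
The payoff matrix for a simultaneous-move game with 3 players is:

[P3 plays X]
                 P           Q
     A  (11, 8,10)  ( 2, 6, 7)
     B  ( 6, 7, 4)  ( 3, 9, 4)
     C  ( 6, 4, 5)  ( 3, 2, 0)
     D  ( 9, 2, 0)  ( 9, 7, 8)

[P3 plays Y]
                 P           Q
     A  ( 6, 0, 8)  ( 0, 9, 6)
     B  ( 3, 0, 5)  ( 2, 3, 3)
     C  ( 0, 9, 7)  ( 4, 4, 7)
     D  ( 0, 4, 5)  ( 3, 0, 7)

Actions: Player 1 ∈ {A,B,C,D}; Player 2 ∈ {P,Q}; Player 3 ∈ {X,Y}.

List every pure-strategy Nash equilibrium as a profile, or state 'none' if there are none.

Nash profiles: (A,P,X), (D,Q,X)

(A,P,X): NE
(A,P,Y): not NE [P2→Q gives 9>0; P3→X gives 10>8]
(A,Q,X): not NE [P1→D gives 9>2; P2→P gives 8>6]
(A,Q,Y): not NE [P1→C gives 4>0; P3→X gives 7>6]
(B,P,X): not NE [P1→A gives 11>6; P2→Q gives 9>7; P3→Y gives 5>4]
(B,P,Y): not NE [P1→A gives 6>3; P2→Q gives 3>0]
(B,Q,X): not NE [P1→D gives 9>3]
(B,Q,Y): not NE [P1→C gives 4>2; P3→X gives 4>3]
(C,P,X): not NE [P1→A gives 11>6; P3→Y gives 7>5]
(C,P,Y): not NE [P1→A gives 6>0]
(C,Q,X): not NE [P1→D gives 9>3; P2→P gives 4>2; P3→Y gives 7>0]
(C,Q,Y): not NE [P2→P gives 9>4]
(D,P,X): not NE [P1→A gives 11>9; P2→Q gives 7>2; P3→Y gives 5>0]
(D,P,Y): not NE [P1→A gives 6>0]
(D,Q,X): NE
(D,Q,Y): not NE [P1→C gives 4>3; P2→P gives 4>0; P3→X gives 8>7]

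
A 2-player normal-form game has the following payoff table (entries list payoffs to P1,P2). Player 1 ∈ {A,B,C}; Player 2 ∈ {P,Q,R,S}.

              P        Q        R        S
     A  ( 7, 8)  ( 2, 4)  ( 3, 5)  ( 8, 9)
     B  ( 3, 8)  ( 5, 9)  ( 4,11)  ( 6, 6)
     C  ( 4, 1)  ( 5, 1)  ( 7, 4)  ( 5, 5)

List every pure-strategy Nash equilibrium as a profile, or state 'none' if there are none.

PSNE = {(A,S)}

(A,P): not NE [P2→S gives 9>8]
(A,Q): not NE [P1→C gives 5>2; P2→S gives 9>4]
(A,R): not NE [P1→C gives 7>3; P2→S gives 9>5]
(A,S): NE
(B,P): not NE [P1→A gives 7>3; P2→R gives 11>8]
(B,Q): not NE [P2→R gives 11>9]
(B,R): not NE [P1→C gives 7>4]
(B,S): not NE [P1→A gives 8>6; P2→R gives 11>6]
(C,P): not NE [P1→A gives 7>4; P2→S gives 5>1]
(C,Q): not NE [P2→S gives 5>1]
(C,R): not NE [P2→S gives 5>4]
(C,S): not NE [P1→A gives 8>5]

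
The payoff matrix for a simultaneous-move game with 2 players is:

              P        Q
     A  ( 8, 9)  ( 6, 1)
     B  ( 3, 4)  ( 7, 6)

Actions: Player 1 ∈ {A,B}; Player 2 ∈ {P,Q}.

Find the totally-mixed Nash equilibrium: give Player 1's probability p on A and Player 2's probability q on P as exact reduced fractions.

p=1/5, q=1/6

P1 indiff ⇒ q·8+(1-q)·6 = q·3+(1-q)·7 ⇒ q(5) = (1-q)(1) ⇒ q = 1/6
P2 indiff ⇒ p·9+(1-p)·4 = p·1+(1-p)·6 ⇒ p(8) = (1-p)(2) ⇒ p = 1/5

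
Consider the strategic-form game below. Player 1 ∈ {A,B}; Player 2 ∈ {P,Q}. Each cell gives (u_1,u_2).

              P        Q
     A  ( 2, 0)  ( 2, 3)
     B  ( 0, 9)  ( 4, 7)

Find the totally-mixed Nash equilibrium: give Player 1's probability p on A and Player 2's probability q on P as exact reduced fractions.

P1 indiff ⇒ q·2+(1-q)·2 = q·0+(1-q)·4 ⇒ q(2) = (1-q)(2) ⇒ q = 1/2
P2 indiff ⇒ p·0+(1-p)·9 = p·3+(1-p)·7 ⇒ p(-3) = (1-p)(-2) ⇒ p = 2/5

P1 mixes 2/5 on A; P2 mixes 1/2 on P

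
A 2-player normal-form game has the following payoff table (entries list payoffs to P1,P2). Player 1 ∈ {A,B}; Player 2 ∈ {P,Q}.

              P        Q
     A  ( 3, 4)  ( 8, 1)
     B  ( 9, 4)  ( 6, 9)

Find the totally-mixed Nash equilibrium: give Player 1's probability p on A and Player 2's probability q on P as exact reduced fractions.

P1 mixes 5/8 on A; P2 mixes 1/4 on P

P1 indiff ⇒ q·3+(1-q)·8 = q·9+(1-q)·6 ⇒ q(-6) = (1-q)(-2) ⇒ q = 1/4
P2 indiff ⇒ p·4+(1-p)·4 = p·1+(1-p)·9 ⇒ p(3) = (1-p)(5) ⇒ p = 5/8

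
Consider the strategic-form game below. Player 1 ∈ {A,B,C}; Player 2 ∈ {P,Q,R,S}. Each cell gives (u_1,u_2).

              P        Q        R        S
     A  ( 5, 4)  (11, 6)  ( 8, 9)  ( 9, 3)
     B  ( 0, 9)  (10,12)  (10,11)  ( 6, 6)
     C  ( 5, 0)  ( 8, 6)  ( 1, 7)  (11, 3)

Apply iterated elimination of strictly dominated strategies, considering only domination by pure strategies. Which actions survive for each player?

P2 drop P (Q beats it: A:6>4 B:12>9 C:6>0)
P2 drop S (Q beats it: A:6>3 B:12>6 C:6>3)
P1 drop C (A beats it: Q:11>8 R:8>1)
P1→{A,B} P2→{Q,R}

IESDS → P1:{A,B} P2:{Q,R}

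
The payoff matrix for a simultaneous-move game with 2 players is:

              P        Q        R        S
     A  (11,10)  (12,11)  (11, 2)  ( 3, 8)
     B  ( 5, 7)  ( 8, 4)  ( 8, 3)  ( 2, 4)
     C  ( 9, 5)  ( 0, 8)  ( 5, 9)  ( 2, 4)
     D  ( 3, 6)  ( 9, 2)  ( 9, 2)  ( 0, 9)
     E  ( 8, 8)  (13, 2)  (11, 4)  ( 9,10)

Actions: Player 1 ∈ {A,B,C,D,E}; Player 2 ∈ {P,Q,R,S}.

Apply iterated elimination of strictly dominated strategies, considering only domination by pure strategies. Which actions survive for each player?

IESDS → P1:{A,E} P2:{P,Q,S}

P1 drop B (A beats it: P:11>5 Q:12>8 R:11>8 S:3>2)
P1 drop C (A beats it: P:11>9 Q:12>0 R:11>5 S:3>2)
P1 drop D (A beats it: P:11>3 Q:12>9 R:11>9 S:3>0)
P2 drop R (P beats it: A:10>2 E:8>4)
P1→{A,E} P2→{P,Q,S}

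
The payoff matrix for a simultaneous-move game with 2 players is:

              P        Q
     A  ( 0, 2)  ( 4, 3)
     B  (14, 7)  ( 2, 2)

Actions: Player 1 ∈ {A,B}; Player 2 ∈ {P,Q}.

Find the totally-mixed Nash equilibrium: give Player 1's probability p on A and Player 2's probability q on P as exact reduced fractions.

p=5/6, q=1/8

P1 indiff ⇒ q·0+(1-q)·4 = q·14+(1-q)·2 ⇒ q(-14) = (1-q)(-2) ⇒ q = 1/8
P2 indiff ⇒ p·2+(1-p)·7 = p·3+(1-p)·2 ⇒ p(-1) = (1-p)(-5) ⇒ p = 5/6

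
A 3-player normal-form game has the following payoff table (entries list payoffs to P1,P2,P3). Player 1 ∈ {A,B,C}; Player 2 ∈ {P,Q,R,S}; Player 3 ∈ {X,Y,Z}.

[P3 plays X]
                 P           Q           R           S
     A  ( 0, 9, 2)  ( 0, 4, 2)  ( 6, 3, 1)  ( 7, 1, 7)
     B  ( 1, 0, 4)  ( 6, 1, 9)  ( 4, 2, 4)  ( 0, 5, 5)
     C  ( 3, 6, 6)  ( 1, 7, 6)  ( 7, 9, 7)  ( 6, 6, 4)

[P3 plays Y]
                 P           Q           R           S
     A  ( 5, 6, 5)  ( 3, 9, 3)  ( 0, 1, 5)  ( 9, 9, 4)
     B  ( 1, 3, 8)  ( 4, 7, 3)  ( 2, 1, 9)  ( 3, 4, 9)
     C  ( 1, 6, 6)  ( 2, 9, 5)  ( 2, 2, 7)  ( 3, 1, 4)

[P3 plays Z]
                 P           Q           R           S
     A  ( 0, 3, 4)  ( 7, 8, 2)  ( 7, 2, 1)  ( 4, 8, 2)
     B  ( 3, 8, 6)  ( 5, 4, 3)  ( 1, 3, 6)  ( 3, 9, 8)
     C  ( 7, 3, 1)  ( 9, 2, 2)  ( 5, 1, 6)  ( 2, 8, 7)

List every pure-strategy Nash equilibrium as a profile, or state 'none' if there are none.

(A,P,X): not NE [P1→C gives 3>0; P3→Y gives 5>2]
(A,P,Y): not NE [P2→S gives 9>6]
(A,P,Z): not NE [P1→C gives 7>0; P2→S gives 8>3; P3→Y gives 5>4]
(A,Q,X): not NE [P1→B gives 6>0; P2→P gives 9>4; P3→Y gives 3>2]
(A,Q,Y): not NE [P1→B gives 4>3]
(A,Q,Z): not NE [P1→C gives 9>7; P3→Y gives 3>2]
(A,R,X): not NE [P1→C gives 7>6; P2→P gives 9>3; P3→Y gives 5>1]
(A,R,Y): not NE [P1→C gives 2>0; P2→S gives 9>1]
(A,R,Z): not NE [P2→S gives 8>2; P3→Y gives 5>1]
(A,S,X): not NE [P2→P gives 9>1]
(A,S,Y): not NE [P3→X gives 7>4]
(A,S,Z): not NE [P3→X gives 7>2]
(B,P,X): not NE [P1→C gives 3>1; P2→S gives 5>0; P3→Y gives 8>4]
(B,P,Y): not NE [P1→A gives 5>1; P2→Q gives 7>3]
(B,P,Z): not NE [P1→C gives 7>3; P2→S gives 9>8; P3→Y gives 8>6]
(B,Q,X): not NE [P2→S gives 5>1]
(B,Q,Y): not NE [P3→X gives 9>3]
(B,Q,Z): not NE [P1→C gives 9>5; P2→S gives 9>4; P3→X gives 9>3]
(B,R,X): not NE [P1→C gives 7>4; P2→S gives 5>2; P3→Y gives 9>4]
(B,R,Y): not NE [P2→Q gives 7>1]
(B,R,Z): not NE [P1→A gives 7>1; P2→S gives 9>3; P3→Y gives 9>6]
(B,S,X): not NE [P1→A gives 7>0; P3→Y gives 9>5]
(B,S,Y): not NE [P1→A gives 9>3; P2→Q gives 7>4]
(B,S,Z): not NE [P1→A gives 4>3; P3→Y gives 9>8]
(C,P,X): not NE [P2→R gives 9>6]
(C,P,Y): not NE [P1→A gives 5>1; P2→Q gives 9>6]
(C,P,Z): not NE [P2→S gives 8>3; P3→Y gives 6>1]
(C,Q,X): not NE [P1→B gives 6>1; P2→R gives 9>7]
(C,Q,Y): not NE [P1→B gives 4>2; P3→X gives 6>5]
(C,Q,Z): not NE [P2→S gives 8>2; P3→X gives 6>2]
(C,R,X): NE
(C,R,Y): not NE [P2→Q gives 9>2]
(C,R,Z): not NE [P1→A gives 7>5; P2→S gives 8>1; P3→Y gives 7>6]
(C,S,X): not NE [P1→A gives 7>6; P2→R gives 9>6; P3→Z gives 7>4]
(C,S,Y): not NE [P1→A gives 9>3; P2→Q gives 9>1; P3→Z gives 7>4]
(C,S,Z): not NE [P1→A gives 4>2]

PSNE = {(C,R,X)}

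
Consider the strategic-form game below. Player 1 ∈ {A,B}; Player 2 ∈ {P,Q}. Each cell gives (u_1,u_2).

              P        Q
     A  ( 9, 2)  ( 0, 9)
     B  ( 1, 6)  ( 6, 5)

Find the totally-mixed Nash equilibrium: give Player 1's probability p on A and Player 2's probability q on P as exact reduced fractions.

p=1/8, q=3/7

P1 indiff ⇒ q·9+(1-q)·0 = q·1+(1-q)·6 ⇒ q(8) = (1-q)(6) ⇒ q = 3/7
P2 indiff ⇒ p·2+(1-p)·6 = p·9+(1-p)·5 ⇒ p(-7) = (1-p)(-1) ⇒ p = 1/8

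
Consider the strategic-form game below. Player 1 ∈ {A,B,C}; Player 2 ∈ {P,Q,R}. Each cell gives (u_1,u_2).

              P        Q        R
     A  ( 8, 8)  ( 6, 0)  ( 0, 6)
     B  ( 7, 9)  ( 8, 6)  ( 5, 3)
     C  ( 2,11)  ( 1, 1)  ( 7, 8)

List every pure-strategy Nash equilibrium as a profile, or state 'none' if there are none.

(A,P): NE
(A,Q): not NE [P1→B gives 8>6; P2→P gives 8>0]
(A,R): not NE [P1→C gives 7>0; P2→P gives 8>6]
(B,P): not NE [P1→A gives 8>7]
(B,Q): not NE [P2→P gives 9>6]
(B,R): not NE [P1→C gives 7>5; P2→P gives 9>3]
(C,P): not NE [P1→A gives 8>2]
(C,Q): not NE [P1→B gives 8>1; P2→P gives 11>1]
(C,R): not NE [P2→P gives 11>8]

PSNE = {(A,P)}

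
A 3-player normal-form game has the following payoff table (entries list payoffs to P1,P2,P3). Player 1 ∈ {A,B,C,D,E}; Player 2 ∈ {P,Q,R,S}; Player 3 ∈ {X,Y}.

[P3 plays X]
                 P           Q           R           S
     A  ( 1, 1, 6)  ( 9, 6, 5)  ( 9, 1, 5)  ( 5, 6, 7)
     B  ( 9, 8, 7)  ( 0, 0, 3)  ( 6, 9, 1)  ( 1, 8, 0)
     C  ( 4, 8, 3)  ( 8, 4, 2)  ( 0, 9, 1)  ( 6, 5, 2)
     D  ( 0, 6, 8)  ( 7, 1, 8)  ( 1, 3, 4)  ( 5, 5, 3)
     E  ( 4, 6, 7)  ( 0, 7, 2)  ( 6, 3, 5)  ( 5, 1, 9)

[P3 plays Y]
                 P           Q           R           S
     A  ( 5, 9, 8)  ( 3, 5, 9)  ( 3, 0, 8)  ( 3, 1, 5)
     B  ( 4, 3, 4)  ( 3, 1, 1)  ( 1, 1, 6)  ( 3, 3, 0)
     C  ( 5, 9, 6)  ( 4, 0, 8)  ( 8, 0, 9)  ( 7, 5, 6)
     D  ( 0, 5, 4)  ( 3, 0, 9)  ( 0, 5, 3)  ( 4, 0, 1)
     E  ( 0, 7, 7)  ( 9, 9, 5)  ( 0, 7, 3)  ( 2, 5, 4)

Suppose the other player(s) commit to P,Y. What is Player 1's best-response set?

P1 best: {A,C}

u_1(A vs P,Y) = 5
u_1(B vs P,Y) = 4
u_1(C vs P,Y) = 5
u_1(D vs P,Y) = 0
u_1(E vs P,Y) = 0
max payoff 5 at {A,C}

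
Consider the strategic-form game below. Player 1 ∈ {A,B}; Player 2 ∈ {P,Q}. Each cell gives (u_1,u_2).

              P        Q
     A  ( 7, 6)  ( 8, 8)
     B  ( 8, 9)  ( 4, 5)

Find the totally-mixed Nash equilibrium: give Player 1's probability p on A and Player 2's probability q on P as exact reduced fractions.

P1 mixes 2/3 on A; P2 mixes 4/5 on P

P1 indiff ⇒ q·7+(1-q)·8 = q·8+(1-q)·4 ⇒ q(-1) = (1-q)(-4) ⇒ q = 4/5
P2 indiff ⇒ p·6+(1-p)·9 = p·8+(1-p)·5 ⇒ p(-2) = (1-p)(-4) ⇒ p = 2/3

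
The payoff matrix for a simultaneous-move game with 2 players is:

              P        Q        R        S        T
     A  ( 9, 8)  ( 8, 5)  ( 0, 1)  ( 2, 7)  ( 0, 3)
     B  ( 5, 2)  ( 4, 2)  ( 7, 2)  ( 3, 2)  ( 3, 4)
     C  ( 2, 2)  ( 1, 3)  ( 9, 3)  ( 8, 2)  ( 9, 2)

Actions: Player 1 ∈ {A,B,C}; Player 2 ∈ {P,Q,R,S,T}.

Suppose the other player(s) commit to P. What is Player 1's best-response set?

BR_1 = {A}

u_1(A vs P) = 9
u_1(B vs P) = 5
u_1(C vs P) = 2
max payoff 9 at {A}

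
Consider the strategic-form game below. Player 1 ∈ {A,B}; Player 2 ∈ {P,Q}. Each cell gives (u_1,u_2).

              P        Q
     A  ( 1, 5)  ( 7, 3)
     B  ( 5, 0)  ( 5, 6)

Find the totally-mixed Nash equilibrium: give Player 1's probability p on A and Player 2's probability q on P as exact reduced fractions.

P1 mixes 3/4 on A; P2 mixes 1/3 on P

P1 indiff ⇒ q·1+(1-q)·7 = q·5+(1-q)·5 ⇒ q(-4) = (1-q)(-2) ⇒ q = 1/3
P2 indiff ⇒ p·5+(1-p)·0 = p·3+(1-p)·6 ⇒ p(2) = (1-p)(6) ⇒ p = 3/4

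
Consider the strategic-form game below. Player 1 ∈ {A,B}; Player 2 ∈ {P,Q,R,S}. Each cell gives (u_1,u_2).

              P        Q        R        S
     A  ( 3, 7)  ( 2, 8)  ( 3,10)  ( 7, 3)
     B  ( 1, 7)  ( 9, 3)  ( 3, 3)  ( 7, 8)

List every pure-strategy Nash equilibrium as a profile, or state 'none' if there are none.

Nash profiles: (A,R), (B,S)

(A,P): not NE [P2→R gives 10>7]
(A,Q): not NE [P1→B gives 9>2; P2→R gives 10>8]
(A,R): NE
(A,S): not NE [P2→R gives 10>3]
(B,P): not NE [P1→A gives 3>1; P2→S gives 8>7]
(B,Q): not NE [P2→S gives 8>3]
(B,R): not NE [P2→S gives 8>3]
(B,S): NE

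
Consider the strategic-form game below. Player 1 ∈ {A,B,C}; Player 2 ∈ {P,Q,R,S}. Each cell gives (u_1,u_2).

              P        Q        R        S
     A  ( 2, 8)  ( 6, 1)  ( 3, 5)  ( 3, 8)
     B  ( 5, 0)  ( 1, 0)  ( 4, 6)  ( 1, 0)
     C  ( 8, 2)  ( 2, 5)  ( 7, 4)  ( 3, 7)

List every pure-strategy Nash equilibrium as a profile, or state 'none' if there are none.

(A,P): not NE [P1→C gives 8>2]
(A,Q): not NE [P2→S gives 8>1]
(A,R): not NE [P1→C gives 7>3; P2→S gives 8>5]
(A,S): NE
(B,P): not NE [P1→C gives 8>5; P2→R gives 6>0]
(B,Q): not NE [P1→A gives 6>1; P2→R gives 6>0]
(B,R): not NE [P1→C gives 7>4]
(B,S): not NE [P1→C gives 3>1; P2→R gives 6>0]
(C,P): not NE [P2→S gives 7>2]
(C,Q): not NE [P1→A gives 6>2; P2→S gives 7>5]
(C,R): not NE [P2→S gives 7>4]
(C,S): NE

Nash profiles: (A,S), (C,S)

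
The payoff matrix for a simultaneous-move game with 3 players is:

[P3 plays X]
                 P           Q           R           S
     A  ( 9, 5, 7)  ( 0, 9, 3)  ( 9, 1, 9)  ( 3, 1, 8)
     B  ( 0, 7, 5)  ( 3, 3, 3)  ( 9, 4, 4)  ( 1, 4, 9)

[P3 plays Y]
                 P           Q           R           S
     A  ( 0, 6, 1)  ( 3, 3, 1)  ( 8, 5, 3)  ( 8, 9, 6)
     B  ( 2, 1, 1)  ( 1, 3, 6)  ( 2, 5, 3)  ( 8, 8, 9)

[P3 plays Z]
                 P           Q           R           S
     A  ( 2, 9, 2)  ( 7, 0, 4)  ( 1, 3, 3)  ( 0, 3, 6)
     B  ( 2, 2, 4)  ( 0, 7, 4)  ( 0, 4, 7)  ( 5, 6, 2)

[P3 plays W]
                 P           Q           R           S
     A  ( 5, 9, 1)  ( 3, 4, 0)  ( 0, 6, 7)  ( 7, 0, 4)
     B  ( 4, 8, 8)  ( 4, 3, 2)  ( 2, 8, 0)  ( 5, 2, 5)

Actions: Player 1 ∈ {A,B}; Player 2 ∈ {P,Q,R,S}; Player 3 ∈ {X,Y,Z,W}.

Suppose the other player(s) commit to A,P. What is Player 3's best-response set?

u_3(X vs A,P) = 7
u_3(Y vs A,P) = 1
u_3(Z vs A,P) = 2
u_3(W vs A,P) = 1
max payoff 7 at {X}

BR_3 = {X}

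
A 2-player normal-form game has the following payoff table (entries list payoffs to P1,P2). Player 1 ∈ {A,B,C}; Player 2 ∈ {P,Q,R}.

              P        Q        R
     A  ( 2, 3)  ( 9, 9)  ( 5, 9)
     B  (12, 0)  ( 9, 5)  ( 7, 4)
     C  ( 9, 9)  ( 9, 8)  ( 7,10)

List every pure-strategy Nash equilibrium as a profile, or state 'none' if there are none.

(A,P): not NE [P1→B gives 12>2; P2→R gives 9>3]
(A,Q): NE
(A,R): not NE [P1→C gives 7>5]
(B,P): not NE [P2→Q gives 5>0]
(B,Q): NE
(B,R): not NE [P2→Q gives 5>4]
(C,P): not NE [P1→B gives 12>9; P2→R gives 10>9]
(C,Q): not NE [P2→R gives 10>8]
(C,R): NE

Nash profiles: (A,Q), (B,Q), (C,R)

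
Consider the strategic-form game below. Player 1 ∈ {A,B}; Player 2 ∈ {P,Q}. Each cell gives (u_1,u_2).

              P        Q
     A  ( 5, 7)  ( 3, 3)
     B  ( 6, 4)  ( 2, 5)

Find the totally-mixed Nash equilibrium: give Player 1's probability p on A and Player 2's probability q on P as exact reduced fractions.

P1 indiff ⇒ q·5+(1-q)·3 = q·6+(1-q)·2 ⇒ q(-1) = (1-q)(-1) ⇒ q = 1/2
P2 indiff ⇒ p·7+(1-p)·4 = p·3+(1-p)·5 ⇒ p(4) = (1-p)(1) ⇒ p = 1/5

p=1/5, q=1/2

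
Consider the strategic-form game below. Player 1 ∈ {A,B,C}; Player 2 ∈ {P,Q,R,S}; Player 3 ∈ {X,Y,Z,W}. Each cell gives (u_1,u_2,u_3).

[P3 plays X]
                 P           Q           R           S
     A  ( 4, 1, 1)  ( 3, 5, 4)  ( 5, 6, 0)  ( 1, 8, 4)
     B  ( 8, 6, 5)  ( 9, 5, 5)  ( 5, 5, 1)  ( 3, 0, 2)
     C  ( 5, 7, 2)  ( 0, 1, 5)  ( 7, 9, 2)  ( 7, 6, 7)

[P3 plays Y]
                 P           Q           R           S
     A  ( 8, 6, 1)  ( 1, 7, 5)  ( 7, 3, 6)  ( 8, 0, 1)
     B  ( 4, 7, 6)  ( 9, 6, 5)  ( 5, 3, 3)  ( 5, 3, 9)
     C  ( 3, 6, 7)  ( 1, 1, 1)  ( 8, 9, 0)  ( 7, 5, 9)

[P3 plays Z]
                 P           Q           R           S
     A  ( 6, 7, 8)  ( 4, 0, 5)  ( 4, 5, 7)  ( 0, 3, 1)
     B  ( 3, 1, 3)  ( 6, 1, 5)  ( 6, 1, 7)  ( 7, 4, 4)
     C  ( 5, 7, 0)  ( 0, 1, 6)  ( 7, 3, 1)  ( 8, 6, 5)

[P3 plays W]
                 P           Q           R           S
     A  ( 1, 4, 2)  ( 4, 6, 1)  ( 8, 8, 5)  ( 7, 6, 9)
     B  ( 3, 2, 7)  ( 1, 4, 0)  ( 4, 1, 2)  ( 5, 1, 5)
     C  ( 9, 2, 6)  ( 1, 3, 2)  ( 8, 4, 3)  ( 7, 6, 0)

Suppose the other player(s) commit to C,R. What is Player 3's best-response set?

BR_3 = {W}

u_3(X vs C,R) = 2
u_3(Y vs C,R) = 0
u_3(Z vs C,R) = 1
u_3(W vs C,R) = 3
max payoff 3 at {W}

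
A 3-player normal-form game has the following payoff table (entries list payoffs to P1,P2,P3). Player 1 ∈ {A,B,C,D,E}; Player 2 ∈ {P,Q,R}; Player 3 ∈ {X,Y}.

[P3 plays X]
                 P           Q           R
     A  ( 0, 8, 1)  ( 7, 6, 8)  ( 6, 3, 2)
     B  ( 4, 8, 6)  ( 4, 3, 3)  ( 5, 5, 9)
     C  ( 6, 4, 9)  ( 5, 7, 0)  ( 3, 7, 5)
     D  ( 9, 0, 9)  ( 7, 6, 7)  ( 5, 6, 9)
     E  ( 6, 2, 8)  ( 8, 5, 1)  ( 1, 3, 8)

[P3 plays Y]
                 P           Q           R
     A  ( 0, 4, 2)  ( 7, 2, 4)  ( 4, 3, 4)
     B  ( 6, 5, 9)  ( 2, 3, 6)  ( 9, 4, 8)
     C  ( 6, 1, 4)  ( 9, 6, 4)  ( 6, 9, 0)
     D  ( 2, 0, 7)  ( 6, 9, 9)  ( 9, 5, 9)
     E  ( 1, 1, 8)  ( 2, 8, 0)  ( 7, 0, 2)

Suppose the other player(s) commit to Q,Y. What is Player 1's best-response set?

BR_1 = {C}

u_1(A vs Q,Y) = 7
u_1(B vs Q,Y) = 2
u_1(C vs Q,Y) = 9
u_1(D vs Q,Y) = 6
u_1(E vs Q,Y) = 2
max payoff 9 at {C}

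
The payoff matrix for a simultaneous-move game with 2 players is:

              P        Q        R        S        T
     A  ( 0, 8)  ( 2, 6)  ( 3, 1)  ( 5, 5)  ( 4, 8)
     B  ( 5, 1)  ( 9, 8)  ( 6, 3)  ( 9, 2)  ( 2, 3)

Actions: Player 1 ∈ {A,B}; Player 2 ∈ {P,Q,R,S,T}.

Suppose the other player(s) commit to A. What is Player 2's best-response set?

BR_2 = {P,T}

u_2(P vs A) = 8
u_2(Q vs A) = 6
u_2(R vs A) = 1
u_2(S vs A) = 5
u_2(T vs A) = 8
max payoff 8 at {P,T}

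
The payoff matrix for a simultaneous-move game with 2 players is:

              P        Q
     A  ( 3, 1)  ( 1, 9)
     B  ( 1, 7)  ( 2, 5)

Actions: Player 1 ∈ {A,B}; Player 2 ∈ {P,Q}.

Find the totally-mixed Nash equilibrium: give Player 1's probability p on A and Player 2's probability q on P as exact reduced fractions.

P1 indiff ⇒ q·3+(1-q)·1 = q·1+(1-q)·2 ⇒ q(2) = (1-q)(1) ⇒ q = 1/3
P2 indiff ⇒ p·1+(1-p)·7 = p·9+(1-p)·5 ⇒ p(-8) = (1-p)(-2) ⇒ p = 1/5

(p,q) = (1/5, 1/3)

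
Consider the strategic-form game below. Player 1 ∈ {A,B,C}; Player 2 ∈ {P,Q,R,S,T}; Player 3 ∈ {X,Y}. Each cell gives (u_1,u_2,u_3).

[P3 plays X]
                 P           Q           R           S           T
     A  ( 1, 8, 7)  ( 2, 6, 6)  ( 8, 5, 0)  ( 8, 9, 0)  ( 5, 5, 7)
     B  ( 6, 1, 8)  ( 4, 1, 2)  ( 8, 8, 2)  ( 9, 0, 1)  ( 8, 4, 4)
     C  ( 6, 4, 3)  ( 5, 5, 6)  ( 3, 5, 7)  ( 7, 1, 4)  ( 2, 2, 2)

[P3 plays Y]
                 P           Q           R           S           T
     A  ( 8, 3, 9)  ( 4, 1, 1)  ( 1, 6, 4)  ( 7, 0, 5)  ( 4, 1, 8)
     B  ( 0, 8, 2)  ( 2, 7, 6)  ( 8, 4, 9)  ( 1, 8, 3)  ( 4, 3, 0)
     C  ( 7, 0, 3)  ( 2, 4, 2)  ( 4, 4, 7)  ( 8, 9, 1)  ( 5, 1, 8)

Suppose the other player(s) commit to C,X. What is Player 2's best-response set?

u_2(P vs C,X) = 4
u_2(Q vs C,X) = 5
u_2(R vs C,X) = 5
u_2(S vs C,X) = 1
u_2(T vs C,X) = 2
max payoff 5 at {Q,R}

BR_2 = {Q,R}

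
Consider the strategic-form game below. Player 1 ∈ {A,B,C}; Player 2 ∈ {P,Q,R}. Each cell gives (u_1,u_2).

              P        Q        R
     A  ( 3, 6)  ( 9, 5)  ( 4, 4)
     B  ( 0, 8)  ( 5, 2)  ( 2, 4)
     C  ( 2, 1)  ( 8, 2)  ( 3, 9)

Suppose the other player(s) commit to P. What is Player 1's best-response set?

u_1(A vs P) = 3
u_1(B vs P) = 0
u_1(C vs P) = 2
max payoff 3 at {A}

BR_1 = {A}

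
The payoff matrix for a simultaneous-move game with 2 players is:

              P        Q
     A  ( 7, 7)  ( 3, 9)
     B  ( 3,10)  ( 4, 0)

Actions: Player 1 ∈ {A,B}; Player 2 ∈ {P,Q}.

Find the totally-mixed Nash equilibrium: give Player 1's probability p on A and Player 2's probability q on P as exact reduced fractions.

P1 indiff ⇒ q·7+(1-q)·3 = q·3+(1-q)·4 ⇒ q(4) = (1-q)(1) ⇒ q = 1/5
P2 indiff ⇒ p·7+(1-p)·10 = p·9+(1-p)·0 ⇒ p(-2) = (1-p)(-10) ⇒ p = 5/6

(p,q) = (5/6, 1/5)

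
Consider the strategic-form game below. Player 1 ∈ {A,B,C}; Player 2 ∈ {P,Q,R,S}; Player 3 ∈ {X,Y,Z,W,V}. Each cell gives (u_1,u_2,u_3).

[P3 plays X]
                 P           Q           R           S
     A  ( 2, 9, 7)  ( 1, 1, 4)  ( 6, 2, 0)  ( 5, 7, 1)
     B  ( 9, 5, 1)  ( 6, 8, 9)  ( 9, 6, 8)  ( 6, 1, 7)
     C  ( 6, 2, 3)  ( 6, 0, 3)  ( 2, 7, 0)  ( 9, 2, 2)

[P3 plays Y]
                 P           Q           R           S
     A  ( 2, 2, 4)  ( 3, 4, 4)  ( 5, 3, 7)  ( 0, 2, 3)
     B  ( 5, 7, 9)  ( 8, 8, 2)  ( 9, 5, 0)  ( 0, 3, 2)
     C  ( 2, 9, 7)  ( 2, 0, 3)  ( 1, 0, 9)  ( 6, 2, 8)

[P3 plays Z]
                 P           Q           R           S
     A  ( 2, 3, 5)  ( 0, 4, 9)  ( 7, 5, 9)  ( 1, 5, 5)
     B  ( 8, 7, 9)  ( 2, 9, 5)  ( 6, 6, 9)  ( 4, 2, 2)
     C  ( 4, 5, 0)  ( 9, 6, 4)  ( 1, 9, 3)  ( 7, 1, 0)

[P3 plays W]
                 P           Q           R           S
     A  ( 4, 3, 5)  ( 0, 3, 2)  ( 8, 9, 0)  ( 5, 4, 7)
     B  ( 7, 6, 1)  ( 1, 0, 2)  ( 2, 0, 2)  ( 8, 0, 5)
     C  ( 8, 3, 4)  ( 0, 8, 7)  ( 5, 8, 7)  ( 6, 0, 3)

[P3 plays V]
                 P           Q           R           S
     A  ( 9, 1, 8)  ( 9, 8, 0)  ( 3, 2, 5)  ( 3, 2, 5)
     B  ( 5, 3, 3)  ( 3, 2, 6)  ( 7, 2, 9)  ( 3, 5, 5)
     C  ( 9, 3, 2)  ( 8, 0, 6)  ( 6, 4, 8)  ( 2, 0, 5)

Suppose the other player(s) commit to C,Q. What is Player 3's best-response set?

u_3(X vs C,Q) = 3
u_3(Y vs C,Q) = 3
u_3(Z vs C,Q) = 4
u_3(W vs C,Q) = 7
u_3(V vs C,Q) = 6
max payoff 7 at {W}

BR_3 = {W}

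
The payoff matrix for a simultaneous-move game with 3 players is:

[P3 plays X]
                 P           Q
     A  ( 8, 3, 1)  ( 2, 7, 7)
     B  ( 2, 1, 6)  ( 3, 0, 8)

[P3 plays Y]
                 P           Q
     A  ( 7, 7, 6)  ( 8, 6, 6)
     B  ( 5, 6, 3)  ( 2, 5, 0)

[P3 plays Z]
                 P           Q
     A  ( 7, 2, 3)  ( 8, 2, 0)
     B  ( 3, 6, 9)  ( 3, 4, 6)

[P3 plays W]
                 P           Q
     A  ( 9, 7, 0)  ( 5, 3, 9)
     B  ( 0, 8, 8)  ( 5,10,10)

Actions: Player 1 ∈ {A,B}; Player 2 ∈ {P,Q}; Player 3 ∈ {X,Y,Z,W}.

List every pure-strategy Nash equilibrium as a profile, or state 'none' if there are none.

PSNE = {(A,P,Y), (B,Q,W)}

(A,P,X): not NE [P2→Q gives 7>3; P3→Y gives 6>1]
(A,P,Y): NE
(A,P,Z): not NE [P3→Y gives 6>3]
(A,P,W): not NE [P3→Y gives 6>0]
(A,Q,X): not NE [P1→B gives 3>2; P3→W gives 9>7]
(A,Q,Y): not NE [P2→P gives 7>6; P3→W gives 9>6]
(A,Q,Z): not NE [P3→W gives 9>0]
(A,Q,W): not NE [P2→P gives 7>3]
(B,P,X): not NE [P1→A gives 8>2; P3→Z gives 9>6]
(B,P,Y): not NE [P1→A gives 7>5; P3→Z gives 9>3]
(B,P,Z): not NE [P1→A gives 7>3]
(B,P,W): not NE [P1→A gives 9>0; P2→Q gives 10>8; P3→Z gives 9>8]
(B,Q,X): not NE [P2→P gives 1>0; P3→W gives 10>8]
(B,Q,Y): not NE [P1→A gives 8>2; P2→P gives 6>5; P3→W gives 10>0]
(B,Q,Z): not NE [P1→A gives 8>3; P2→P gives 6>4; P3→W gives 10>6]
(B,Q,W): NE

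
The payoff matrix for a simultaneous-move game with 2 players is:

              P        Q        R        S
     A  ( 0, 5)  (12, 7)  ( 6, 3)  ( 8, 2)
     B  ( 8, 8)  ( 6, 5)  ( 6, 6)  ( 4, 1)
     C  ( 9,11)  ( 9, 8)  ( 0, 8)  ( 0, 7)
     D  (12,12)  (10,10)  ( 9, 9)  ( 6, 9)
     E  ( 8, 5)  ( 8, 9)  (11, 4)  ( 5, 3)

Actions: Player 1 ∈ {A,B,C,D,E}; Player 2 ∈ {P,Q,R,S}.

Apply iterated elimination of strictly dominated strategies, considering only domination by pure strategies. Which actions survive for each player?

P1 drop B (D beats it: P:12>8 Q:10>6 R:9>6 S:6>4)
P1 drop C (D beats it: P:12>9 Q:10>9 R:9>0 S:6>0)
P2 drop R (P beats it: A:5>3 D:12>9 E:5>4)
P1 drop E (D beats it: P:12>8 Q:10>8 S:6>5)
P2 drop S (P beats it: A:5>2 D:12>9)
P1→{A,D} P2→{P,Q}

IESDS → P1:{A,D} P2:{P,Q}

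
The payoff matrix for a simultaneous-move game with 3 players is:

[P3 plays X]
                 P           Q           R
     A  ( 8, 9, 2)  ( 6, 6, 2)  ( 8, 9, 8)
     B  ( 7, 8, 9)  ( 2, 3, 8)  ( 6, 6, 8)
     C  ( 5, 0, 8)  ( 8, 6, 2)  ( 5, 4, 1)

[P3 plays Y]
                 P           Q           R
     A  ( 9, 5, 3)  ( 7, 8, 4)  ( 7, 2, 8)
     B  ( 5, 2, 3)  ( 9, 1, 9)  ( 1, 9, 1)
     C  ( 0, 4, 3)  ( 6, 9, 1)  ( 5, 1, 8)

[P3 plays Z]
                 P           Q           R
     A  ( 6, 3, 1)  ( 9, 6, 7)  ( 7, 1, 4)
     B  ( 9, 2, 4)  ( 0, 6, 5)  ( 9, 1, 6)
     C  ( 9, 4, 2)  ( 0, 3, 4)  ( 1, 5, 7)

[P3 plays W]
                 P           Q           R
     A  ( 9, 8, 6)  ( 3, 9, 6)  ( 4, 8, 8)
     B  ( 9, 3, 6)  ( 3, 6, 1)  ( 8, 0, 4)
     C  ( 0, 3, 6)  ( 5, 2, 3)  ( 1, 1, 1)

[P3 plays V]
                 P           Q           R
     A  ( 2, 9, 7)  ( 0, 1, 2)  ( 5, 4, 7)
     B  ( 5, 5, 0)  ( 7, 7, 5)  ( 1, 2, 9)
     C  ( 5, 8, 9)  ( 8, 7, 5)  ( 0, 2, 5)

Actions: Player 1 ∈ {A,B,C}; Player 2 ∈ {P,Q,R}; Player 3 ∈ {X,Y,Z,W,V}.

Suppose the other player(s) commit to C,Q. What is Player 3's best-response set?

BR_3 = {V}

u_3(X vs C,Q) = 2
u_3(Y vs C,Q) = 1
u_3(Z vs C,Q) = 4
u_3(W vs C,Q) = 3
u_3(V vs C,Q) = 5
max payoff 5 at {V}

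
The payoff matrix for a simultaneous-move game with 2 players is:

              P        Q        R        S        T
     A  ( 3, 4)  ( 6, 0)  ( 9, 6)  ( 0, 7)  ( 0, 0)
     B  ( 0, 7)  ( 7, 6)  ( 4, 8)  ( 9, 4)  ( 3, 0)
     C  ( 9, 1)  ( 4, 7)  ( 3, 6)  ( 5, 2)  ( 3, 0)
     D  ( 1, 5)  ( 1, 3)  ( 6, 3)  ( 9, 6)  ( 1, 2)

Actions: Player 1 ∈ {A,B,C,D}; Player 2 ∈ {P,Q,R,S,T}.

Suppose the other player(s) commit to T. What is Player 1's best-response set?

argmax u_1 = {B,C}

u_1(A vs T) = 0
u_1(B vs T) = 3
u_1(C vs T) = 3
u_1(D vs T) = 1
max payoff 3 at {B,C}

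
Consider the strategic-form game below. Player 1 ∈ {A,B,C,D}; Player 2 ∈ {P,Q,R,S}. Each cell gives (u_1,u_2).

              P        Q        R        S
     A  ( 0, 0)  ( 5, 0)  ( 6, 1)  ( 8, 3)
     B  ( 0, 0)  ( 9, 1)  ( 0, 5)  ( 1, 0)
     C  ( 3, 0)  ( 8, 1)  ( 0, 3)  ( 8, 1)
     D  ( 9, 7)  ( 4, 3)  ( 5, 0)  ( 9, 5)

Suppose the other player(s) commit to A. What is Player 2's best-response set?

u_2(P vs A) = 0
u_2(Q vs A) = 0
u_2(R vs A) = 1
u_2(S vs A) = 3
max payoff 3 at {S}

BR_2 = {S}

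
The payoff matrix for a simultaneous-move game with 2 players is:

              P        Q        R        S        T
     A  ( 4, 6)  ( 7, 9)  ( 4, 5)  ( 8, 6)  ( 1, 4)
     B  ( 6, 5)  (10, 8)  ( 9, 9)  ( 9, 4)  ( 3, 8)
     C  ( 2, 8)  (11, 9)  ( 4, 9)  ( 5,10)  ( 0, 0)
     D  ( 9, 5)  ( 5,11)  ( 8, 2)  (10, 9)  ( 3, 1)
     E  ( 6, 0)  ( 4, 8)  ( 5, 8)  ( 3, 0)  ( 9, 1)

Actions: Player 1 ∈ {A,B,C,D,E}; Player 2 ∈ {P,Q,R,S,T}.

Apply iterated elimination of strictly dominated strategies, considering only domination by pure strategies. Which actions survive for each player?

Remaining: P1:{B,C,D} P2:{Q,R,S}

P1 drop A (B beats it: P:6>4 Q:10>7 R:9>4 S:9>8 T:3>1)
P2 drop P (Q beats it: B:8>5 C:9>8 D:11>5 E:8>0)
P2 drop T (R beats it: B:9>8 C:9>0 D:2>1 E:8>1)
P1 drop E (B beats it: Q:10>4 R:9>5 S:9>3)
P1→{B,C,D} P2→{Q,R,S}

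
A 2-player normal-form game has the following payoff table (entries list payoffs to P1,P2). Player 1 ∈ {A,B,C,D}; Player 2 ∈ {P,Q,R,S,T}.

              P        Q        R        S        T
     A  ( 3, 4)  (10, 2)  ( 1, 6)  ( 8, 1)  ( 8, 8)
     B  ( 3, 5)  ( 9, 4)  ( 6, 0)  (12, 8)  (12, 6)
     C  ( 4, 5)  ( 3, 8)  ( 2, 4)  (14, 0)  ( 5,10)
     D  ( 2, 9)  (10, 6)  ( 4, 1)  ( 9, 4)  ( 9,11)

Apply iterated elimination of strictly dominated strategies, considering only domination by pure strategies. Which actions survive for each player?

P2 drop P (T beats it: A:8>4 B:6>5 C:10>5 D:11>9)
P2 drop Q (T beats it: A:8>2 B:6>4 C:10>8 D:11>6)
P1 drop A (B beats it: R:6>1 S:12>8 T:12>8)
P1 drop D (B beats it: R:6>4 S:12>9 T:12>9)
P2 drop R (T beats it: B:6>0 C:10>4)
P1→{B,C} P2→{S,T}

Survivors P1:{B,C} P2:{S,T}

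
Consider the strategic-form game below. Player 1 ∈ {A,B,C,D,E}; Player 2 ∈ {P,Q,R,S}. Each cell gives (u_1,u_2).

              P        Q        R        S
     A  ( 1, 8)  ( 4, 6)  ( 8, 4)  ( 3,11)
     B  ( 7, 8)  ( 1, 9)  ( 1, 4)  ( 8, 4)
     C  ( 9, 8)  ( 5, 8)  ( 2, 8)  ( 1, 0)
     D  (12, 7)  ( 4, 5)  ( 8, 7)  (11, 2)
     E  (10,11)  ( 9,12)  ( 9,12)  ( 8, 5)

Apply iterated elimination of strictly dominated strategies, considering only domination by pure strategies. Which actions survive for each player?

P1 drop A (E beats it: P:10>1 Q:9>4 R:9>8 S:8>3)
P1 drop B (D beats it: P:12>7 Q:4>1 R:8>1 S:11>8)
P1 drop C (E beats it: P:10>9 Q:9>5 R:9>2 S:8>1)
P2 drop S (P beats it: D:7>2 E:11>5)
P1→{D,E} P2→{P,Q,R}

Survivors P1:{D,E} P2:{P,Q,R}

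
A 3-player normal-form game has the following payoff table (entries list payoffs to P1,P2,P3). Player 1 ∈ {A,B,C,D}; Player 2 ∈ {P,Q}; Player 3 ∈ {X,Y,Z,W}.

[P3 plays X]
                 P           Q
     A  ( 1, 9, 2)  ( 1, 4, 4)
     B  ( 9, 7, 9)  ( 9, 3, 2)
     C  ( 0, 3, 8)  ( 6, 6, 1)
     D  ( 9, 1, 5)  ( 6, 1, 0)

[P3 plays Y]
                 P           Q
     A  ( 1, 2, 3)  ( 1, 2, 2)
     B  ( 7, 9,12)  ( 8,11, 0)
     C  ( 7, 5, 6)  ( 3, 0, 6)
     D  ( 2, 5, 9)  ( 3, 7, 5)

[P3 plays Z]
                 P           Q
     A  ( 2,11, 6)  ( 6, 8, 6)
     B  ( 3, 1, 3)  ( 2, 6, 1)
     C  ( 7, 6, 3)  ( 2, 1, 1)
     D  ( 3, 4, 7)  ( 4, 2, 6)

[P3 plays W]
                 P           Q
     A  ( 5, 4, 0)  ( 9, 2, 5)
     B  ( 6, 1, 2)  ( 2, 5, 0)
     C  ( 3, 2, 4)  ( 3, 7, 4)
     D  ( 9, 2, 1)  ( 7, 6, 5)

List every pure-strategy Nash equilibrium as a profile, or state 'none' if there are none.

(A,P,X): not NE [P1→D gives 9>1; P3→Z gives 6>2]
(A,P,Y): not NE [P1→C gives 7>1; P3→Z gives 6>3]
(A,P,Z): not NE [P1→C gives 7>2]
(A,P,W): not NE [P1→D gives 9>5; P3→Z gives 6>0]
(A,Q,X): not NE [P1→B gives 9>1; P2→P gives 9>4; P3→Z gives 6>4]
(A,Q,Y): not NE [P1→B gives 8>1; P3→Z gives 6>2]
(A,Q,Z): not NE [P2→P gives 11>8]
(A,Q,W): not NE [P2→P gives 4>2; P3→Z gives 6>5]
(B,P,X): not NE [P3→Y gives 12>9]
(B,P,Y): not NE [P2→Q gives 11>9]
(B,P,Z): not NE [P1→C gives 7>3; P2→Q gives 6>1; P3→Y gives 12>3]
(B,P,W): not NE [P1→D gives 9>6; P2→Q gives 5>1; P3→Y gives 12>2]
(B,Q,X): not NE [P2→P gives 7>3]
(B,Q,Y): not NE [P3→X gives 2>0]
(B,Q,Z): not NE [P1→A gives 6>2; P3→X gives 2>1]
(B,Q,W): not NE [P1→A gives 9>2; P3→X gives 2>0]
(C,P,X): not NE [P1→D gives 9>0; P2→Q gives 6>3]
(C,P,Y): not NE [P3→X gives 8>6]
(C,P,Z): not NE [P3→X gives 8>3]
(C,P,W): not NE [P1→D gives 9>3; P2→Q gives 7>2; P3→X gives 8>4]
(C,Q,X): not NE [P1→B gives 9>6; P3→Y gives 6>1]
(C,Q,Y): not NE [P1→B gives 8>3; P2→P gives 5>0]
(C,Q,Z): not NE [P1→A gives 6>2; P2→P gives 6>1; P3→Y gives 6>1]
(C,Q,W): not NE [P1→A gives 9>3; P3→Y gives 6>4]
(D,P,X): not NE [P3→Y gives 9>5]
(D,P,Y): not NE [P1→C gives 7>2; P2→Q gives 7>5]
(D,P,Z): not NE [P1→C gives 7>3; P3→Y gives 9>7]
(D,P,W): not NE [P2→Q gives 6>2; P3→Y gives 9>1]
(D,Q,X): not NE [P1→B gives 9>6; P3→Z gives 6>0]
(D,Q,Y): not NE [P1→B gives 8>3; P3→Z gives 6>5]
(D,Q,Z): not NE [P1→A gives 6>4; P2→P gives 4>2]
(D,Q,W): not NE [P1→A gives 9>7; P3→Z gives 6>5]

PSNE: ∅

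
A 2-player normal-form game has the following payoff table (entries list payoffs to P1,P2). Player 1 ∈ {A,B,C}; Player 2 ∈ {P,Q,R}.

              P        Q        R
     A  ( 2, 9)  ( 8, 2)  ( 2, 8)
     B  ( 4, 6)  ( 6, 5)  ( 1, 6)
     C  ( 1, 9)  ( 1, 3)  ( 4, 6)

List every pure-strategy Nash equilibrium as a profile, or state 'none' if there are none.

PSNE = {(B,P)}

(A,P): not NE [P1→B gives 4>2]
(A,Q): not NE [P2→P gives 9>2]
(A,R): not NE [P1→C gives 4>2; P2→P gives 9>8]
(B,P): NE
(B,Q): not NE [P1→A gives 8>6; P2→R gives 6>5]
(B,R): not NE [P1→C gives 4>1]
(C,P): not NE [P1→B gives 4>1]
(C,Q): not NE [P1→A gives 8>1; P2→P gives 9>3]
(C,R): not NE [P2→P gives 9>6]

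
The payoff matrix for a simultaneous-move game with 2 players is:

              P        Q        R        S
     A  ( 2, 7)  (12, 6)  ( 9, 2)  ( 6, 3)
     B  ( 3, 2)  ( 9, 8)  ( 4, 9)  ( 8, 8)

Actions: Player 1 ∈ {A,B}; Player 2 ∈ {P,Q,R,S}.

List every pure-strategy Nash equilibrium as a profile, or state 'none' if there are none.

Equilibria: none

(A,P): not NE [P1→B gives 3>2]
(A,Q): not NE [P2→P gives 7>6]
(A,R): not NE [P2→P gives 7>2]
(A,S): not NE [P1→B gives 8>6; P2→P gives 7>3]
(B,P): not NE [P2→R gives 9>2]
(B,Q): not NE [P1→A gives 12>9; P2→R gives 9>8]
(B,R): not NE [P1→A gives 9>4]
(B,S): not NE [P2→R gives 9>8]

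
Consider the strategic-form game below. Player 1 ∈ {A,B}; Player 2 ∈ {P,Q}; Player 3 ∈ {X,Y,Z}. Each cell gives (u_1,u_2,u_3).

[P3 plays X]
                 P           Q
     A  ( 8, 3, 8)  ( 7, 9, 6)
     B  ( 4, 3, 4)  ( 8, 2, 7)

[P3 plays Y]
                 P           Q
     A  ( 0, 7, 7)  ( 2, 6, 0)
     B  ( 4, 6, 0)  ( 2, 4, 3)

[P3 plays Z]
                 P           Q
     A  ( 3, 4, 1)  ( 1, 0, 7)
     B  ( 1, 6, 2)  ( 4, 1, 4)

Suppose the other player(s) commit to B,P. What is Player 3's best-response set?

u_3(X vs B,P) = 4
u_3(Y vs B,P) = 0
u_3(Z vs B,P) = 2
max payoff 4 at {X}

argmax u_3 = {X}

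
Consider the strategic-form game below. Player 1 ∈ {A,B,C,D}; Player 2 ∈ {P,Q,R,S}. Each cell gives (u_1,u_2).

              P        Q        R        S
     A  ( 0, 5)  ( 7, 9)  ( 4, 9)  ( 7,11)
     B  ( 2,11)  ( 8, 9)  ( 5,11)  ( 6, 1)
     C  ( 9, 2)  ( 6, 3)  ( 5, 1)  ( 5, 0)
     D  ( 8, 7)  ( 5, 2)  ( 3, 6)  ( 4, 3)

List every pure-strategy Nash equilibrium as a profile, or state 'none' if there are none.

NE set: (A,S), (B,R)

(A,P): not NE [P1→C gives 9>0; P2→S gives 11>5]
(A,Q): not NE [P1→B gives 8>7; P2→S gives 11>9]
(A,R): not NE [P1→C gives 5>4; P2→S gives 11>9]
(A,S): NE
(B,P): not NE [P1→C gives 9>2]
(B,Q): not NE [P2→R gives 11>9]
(B,R): NE
(B,S): not NE [P1→A gives 7>6; P2→R gives 11>1]
(C,P): not NE [P2→Q gives 3>2]
(C,Q): not NE [P1→B gives 8>6]
(C,R): not NE [P2→Q gives 3>1]
(C,S): not NE [P1→A gives 7>5; P2→Q gives 3>0]
(D,P): not NE [P1→C gives 9>8]
(D,Q): not NE [P1→B gives 8>5; P2→P gives 7>2]
(D,R): not NE [P1→C gives 5>3; P2→P gives 7>6]
(D,S): not NE [P1→A gives 7>4; P2→P gives 7>3]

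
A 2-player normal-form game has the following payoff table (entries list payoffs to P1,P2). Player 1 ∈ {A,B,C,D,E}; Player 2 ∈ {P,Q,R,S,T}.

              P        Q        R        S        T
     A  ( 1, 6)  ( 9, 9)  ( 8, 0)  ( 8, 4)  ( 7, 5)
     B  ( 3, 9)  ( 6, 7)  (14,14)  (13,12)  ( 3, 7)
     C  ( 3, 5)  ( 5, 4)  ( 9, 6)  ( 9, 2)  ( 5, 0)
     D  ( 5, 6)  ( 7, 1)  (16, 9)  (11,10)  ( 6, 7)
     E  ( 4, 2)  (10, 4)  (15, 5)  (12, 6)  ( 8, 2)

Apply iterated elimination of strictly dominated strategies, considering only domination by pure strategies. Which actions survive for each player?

P1 drop A (E beats it: P:4>1 Q:10>9 R:15>8 S:12>8 T:8>7)
P1 drop C (D beats it: P:5>3 Q:7>5 R:16>9 S:11>9 T:6>5)
P2 drop P (R beats it: B:14>9 D:9>6 E:5>2)
P2 drop Q (R beats it: B:14>7 D:9>1 E:5>4)
P2 drop T (R beats it: B:14>7 D:9>7 E:5>2)
P1→{B,D,E} P2→{R,S}

IESDS → P1:{B,D,E} P2:{R,S}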